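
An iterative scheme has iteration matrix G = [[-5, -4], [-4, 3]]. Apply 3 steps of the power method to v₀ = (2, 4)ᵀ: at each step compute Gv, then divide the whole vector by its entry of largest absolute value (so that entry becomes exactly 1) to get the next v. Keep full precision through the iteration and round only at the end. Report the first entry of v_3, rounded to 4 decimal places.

Gv0 = (-26.00000, 4.00000); divide by -26.00000 → v1 = (1.00000, -0.15385)
Gv1 = (-4.38462, -4.46154); divide by -4.46154 → v2 = (0.98276, 1.00000)
Gv2 = (-8.91379, -0.93103); divide by -8.91379 → v3 = (1.00000, 0.10445)
Requested entry of v3: -1034/-1034 = 1.0000

1.0000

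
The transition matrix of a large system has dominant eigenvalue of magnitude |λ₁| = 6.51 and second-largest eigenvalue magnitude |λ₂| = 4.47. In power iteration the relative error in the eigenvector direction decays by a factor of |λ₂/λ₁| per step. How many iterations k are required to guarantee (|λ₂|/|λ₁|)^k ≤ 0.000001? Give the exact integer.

|λ₂/λ₁| = 4.47/6.51 = 0.68664
Need k ≥ ln(0.000001) / ln(0.68664) = -13.8155 / -0.3760 ≈ 36.748
Smallest integer k satisfying the bound: 37

37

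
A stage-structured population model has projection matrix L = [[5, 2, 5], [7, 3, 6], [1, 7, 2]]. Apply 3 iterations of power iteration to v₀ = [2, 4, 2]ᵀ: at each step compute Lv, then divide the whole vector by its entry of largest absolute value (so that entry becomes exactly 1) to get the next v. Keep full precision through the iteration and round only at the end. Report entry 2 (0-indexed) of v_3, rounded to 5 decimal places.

0.73379

Lv0 = (28.000000, 38.000000, 34.000000); divide by 38.000000 → v1 = (0.736842, 1.000000, 0.894737)
Lv1 = (10.157895, 13.526316, 9.526316); divide by 13.526316 → v2 = (0.750973, 1.000000, 0.704280)
Lv2 = (9.276265, 12.482490, 9.159533); divide by 12.482490 → v3 = (0.743142, 1.000000, 0.733791)
Requested entry of v3: 4708/6416 = 0.73379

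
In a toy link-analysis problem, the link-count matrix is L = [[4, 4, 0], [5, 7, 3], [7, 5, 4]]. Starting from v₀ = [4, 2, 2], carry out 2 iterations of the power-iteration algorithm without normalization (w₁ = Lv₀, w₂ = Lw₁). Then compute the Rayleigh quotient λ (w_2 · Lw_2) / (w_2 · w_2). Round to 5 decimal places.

λ ≈ 12.29621

w1 = Lv₀ = (4·4 + 4·2 + 0·2; 5·4 + 7·2 + 3·2; 7·4 + 5·2 + 4·2) = (24, 40, 46)
w2 = Lw1 = (4·24 + 4·40 + 0·46; 5·24 + 7·40 + 3·46; 7·24 + 5·40 + 4·46) = (256, 538, 552)
Lw2 = (3176, 6702, 6690)
w2·Lw2 = 256·3176 + 538·6702 + 552·6690 = 8111612; w2·w2 = 256·256 + 538·538 + 552·552 = 659684
λ ≈ 8111612/659684 = 12.29621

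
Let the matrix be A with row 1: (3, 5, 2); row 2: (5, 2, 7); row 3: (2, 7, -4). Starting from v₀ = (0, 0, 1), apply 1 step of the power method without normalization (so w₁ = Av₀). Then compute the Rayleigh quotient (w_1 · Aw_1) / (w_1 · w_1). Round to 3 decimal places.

w1 = Av₀ = (3·0 + 5·0 + 2·1; 5·0 + 2·0 + 7·1; 2·0 + 7·0 + (-4)·1) = (2, 7, -4)
Aw1 = (33, -4, 69)
w1·Aw1 = 2·33 + 7·(-4) + (-4)·69 = -238; w1·w1 = 2·2 + 7·7 + (-4)·(-4) = 69
λ ≈ -238/69 = -3.449

-3.449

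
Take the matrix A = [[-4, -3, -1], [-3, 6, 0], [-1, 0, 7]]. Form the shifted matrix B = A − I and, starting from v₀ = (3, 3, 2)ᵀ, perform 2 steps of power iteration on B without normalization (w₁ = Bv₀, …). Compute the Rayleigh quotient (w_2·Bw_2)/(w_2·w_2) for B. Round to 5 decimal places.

B = A − I has rows (-5, -3, -1); (-3, 5, 0); (-1, 0, 6)
w1 = Bv₀ = ((-5)·3 + (-3)·3 + (-1)·2; (-3)·3 + 5·3 + 0·2; (-1)·3 + 0·3 + 6·2) = (-26, 6, 9)
w2 = Bw1 = ((-5)·(-26) + (-3)·6 + (-1)·9; (-3)·(-26) + 5·6 + 0·9; (-1)·(-26) + 0·6 + 6·9) = (103, 108, 80)
Bw2 = (-919, 231, 377)
w2·Bw2 = -39549; w2·w2 = 28673; μ ≈ -39549/28673 = -1.37931

μ ≈ -1.37931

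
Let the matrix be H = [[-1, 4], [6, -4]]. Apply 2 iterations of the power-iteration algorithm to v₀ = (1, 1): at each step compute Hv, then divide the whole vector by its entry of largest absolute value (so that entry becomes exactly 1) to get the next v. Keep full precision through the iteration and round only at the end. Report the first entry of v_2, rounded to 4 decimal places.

0.5000

Hv0 = (3.00000, 2.00000); divide by 3.00000 → v1 = (1.00000, 0.66667)
Hv1 = (1.66667, 3.33333); divide by 3.33333 → v2 = (0.50000, 1.00000)
Requested entry of v2: 5/10 = 0.5000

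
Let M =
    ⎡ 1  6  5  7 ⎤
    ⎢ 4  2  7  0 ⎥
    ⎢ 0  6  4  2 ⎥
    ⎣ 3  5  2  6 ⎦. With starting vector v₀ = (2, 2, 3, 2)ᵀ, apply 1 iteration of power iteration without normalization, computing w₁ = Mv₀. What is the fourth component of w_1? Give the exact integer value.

w1 = Mv₀ = (43, 33, 28, 34)
The requested component of w1 is 34.

34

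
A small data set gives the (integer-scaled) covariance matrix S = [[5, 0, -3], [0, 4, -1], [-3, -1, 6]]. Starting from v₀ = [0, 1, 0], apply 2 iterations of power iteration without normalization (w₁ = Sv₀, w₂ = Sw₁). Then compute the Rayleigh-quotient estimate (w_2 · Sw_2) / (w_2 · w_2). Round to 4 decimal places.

w1 = Sv₀ = (5·0 + 0·1 + (-3)·0; 0·0 + 4·1 + (-1)·0; (-3)·0 + (-1)·1 + 6·0) = (0, 4, -1)
w2 = Sw1 = (5·0 + 0·4 + (-3)·(-1); 0·0 + 4·4 + (-1)·(-1); (-3)·0 + (-1)·4 + 6·(-1)) = (3, 17, -10)
Sw2 = (45, 78, -86)
w2·Sw2 = 3·45 + 17·78 + (-10)·(-86) = 2321; w2·w2 = 3·3 + 17·17 + (-10)·(-10) = 398
λ ≈ 2321/398 = 5.8317

λ ≈ 5.8317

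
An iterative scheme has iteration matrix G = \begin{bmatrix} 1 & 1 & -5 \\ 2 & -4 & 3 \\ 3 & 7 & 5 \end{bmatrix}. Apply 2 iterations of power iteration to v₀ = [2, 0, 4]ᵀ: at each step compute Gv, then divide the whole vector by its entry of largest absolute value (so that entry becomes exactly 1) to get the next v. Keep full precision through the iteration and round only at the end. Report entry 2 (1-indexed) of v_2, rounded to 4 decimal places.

-0.1170

Gv0 = (-18.00000, 16.00000, 26.00000); divide by 26.00000 → v1 = (-0.69231, 0.61538, 1.00000)
Gv1 = (-5.07692, -0.84615, 7.23077); divide by 7.23077 → v2 = (-0.70213, -0.11702, 1.00000)
Requested entry of v2: -22/188 = -0.1170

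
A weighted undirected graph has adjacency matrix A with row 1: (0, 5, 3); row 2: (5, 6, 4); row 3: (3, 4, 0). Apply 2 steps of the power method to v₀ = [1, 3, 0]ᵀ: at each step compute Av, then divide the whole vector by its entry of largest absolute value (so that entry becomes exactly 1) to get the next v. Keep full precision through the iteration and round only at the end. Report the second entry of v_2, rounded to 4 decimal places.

Av0 = (15.00000, 23.00000, 15.00000); divide by 23.00000 → v1 = (0.65217, 1.00000, 0.65217)
Av1 = (6.95652, 11.86957, 5.95652); divide by 11.86957 → v2 = (0.58608, 1.00000, 0.50183)
Requested entry of v2: 273/273 = 1.0000

1.0000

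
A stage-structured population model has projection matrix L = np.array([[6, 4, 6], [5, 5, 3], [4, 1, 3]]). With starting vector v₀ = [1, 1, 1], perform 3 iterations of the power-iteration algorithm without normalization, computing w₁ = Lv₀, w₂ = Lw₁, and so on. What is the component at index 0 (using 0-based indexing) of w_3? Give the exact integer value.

2458

w1 = Lv₀ = (6·1 + 4·1 + 6·1; 5·1 + 5·1 + 3·1; 4·1 + 1·1 + 3·1) = (16, 13, 8)
w2 = Lw1 = (6·16 + 4·13 + 6·8; 5·16 + 5·13 + 3·8; 4·16 + 1·13 + 3·8) = (196, 169, 101)
w3 = Lw2 = (2458, 2128, 1256)
The requested component of w3 is 2458.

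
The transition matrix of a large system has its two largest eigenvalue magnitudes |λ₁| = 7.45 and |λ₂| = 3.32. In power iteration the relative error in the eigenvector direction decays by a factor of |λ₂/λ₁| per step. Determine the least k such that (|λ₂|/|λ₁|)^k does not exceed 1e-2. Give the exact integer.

6

|λ₂/λ₁| = 3.32/7.45 = 0.44564
Need k ≥ ln(1e-2) / ln(0.44564) = -4.6052 / -0.8082 ≈ 5.698
Smallest integer k satisfying the bound: 6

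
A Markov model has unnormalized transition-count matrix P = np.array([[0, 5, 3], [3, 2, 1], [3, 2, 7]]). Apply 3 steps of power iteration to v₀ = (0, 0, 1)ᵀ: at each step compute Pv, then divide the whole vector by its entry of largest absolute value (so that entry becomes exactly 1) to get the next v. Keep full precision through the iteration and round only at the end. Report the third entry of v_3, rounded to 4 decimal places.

Pv0 = (3.00000, 1.00000, 7.00000); divide by 7.00000 → v1 = (0.42857, 0.14286, 1.00000)
Pv1 = (3.71429, 2.57143, 8.57143); divide by 8.57143 → v2 = (0.43333, 0.30000, 1.00000)
Pv2 = (4.50000, 2.90000, 8.90000); divide by 8.90000 → v3 = (0.50562, 0.32584, 1.00000)
Requested entry of v3: 534/534 = 1.0000

1.0000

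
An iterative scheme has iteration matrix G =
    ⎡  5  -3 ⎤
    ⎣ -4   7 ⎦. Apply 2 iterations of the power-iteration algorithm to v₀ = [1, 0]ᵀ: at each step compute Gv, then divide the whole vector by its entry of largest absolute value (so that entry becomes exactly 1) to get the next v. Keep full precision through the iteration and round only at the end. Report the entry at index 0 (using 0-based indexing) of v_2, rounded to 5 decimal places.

-0.77083

Gv0 = (5.000000, -4.000000); divide by 5.000000 → v1 = (1.000000, -0.800000)
Gv1 = (7.400000, -9.600000); divide by -9.600000 → v2 = (-0.770833, 1.000000)
Requested entry of v2: 37/-48 = -0.77083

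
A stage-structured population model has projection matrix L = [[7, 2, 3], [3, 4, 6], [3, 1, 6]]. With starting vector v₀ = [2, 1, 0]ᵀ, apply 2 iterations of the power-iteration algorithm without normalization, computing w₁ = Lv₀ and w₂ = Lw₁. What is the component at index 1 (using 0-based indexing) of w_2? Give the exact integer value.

130

w1 = Lv₀ = (7·2 + 2·1 + 3·0; 3·2 + 4·1 + 6·0; 3·2 + 1·1 + 6·0) = (16, 10, 7)
w2 = Lw1 = (7·16 + 2·10 + 3·7; 3·16 + 4·10 + 6·7; 3·16 + 1·10 + 6·7) = (153, 130, 100)
The requested component of w2 is 130.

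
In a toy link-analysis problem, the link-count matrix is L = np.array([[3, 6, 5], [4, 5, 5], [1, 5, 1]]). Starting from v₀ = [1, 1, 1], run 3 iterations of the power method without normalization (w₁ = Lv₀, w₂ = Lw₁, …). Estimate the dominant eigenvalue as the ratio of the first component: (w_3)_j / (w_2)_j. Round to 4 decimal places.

w1 = Lv₀ = (14, 14, 7)
w2 = Lw1 = (161, 161, 91)
w3 = Lw2 = (1904, 1904, 1057)
Ratio at component: 1904 / 161 = 11.8261

11.8261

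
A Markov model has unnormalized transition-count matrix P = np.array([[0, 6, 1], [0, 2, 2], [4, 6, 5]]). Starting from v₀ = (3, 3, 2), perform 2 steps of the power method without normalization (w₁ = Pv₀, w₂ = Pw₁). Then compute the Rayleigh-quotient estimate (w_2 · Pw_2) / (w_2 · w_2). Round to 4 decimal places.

w1 = Pv₀ = (0·3 + 6·3 + 1·2; 0·3 + 2·3 + 2·2; 4·3 + 6·3 + 5·2) = (20, 10, 40)
w2 = Pw1 = (0·20 + 6·10 + 1·40; 0·20 + 2·10 + 2·40; 4·20 + 6·10 + 5·40) = (100, 100, 340)
Pw2 = (940, 880, 2700)
w2·Pw2 = 100·940 + 100·880 + 340·2700 = 1100000; w2·w2 = 100·100 + 100·100 + 340·340 = 135600
λ ≈ 1100000/135600 = 8.1121

λ ≈ 8.1121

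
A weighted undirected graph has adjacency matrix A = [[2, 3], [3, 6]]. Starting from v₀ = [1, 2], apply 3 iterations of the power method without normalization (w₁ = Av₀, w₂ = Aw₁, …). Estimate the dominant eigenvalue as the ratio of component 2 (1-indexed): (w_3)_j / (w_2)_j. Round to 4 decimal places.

w1 = Av₀ = (2·1 + 3·2; 3·1 + 6·2) = (8, 15)
w2 = Aw1 = (2·8 + 3·15; 3·8 + 6·15) = (61, 114)
w3 = Aw2 = (464, 867)
Ratio at component: 867 / 114 = 7.6053

7.6053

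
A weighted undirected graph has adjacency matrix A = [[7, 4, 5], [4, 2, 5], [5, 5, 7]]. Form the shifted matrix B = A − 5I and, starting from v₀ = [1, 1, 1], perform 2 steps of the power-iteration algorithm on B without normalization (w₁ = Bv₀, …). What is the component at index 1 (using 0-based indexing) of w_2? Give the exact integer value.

86

B = A − 5I has rows (2, 4, 5); (4, -3, 5); (5, 5, 2)
w1 = Bv₀ = (11, 6, 12)
w2 = Bw1 = (106, 86, 109)
Requested component of w2: 86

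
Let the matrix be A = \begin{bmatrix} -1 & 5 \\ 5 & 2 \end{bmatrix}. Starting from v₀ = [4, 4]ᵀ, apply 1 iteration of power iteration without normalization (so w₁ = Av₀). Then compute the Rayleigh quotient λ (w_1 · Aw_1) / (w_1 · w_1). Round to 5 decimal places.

w1 = Av₀ = ((-1)·4 + 5·4; 5·4 + 2·4) = (16, 28)
Aw1 = (124, 136)
w1·Aw1 = 16·124 + 28·136 = 5792; w1·w1 = 16·16 + 28·28 = 1040
λ ≈ 5792/1040 = 5.56923

λ ≈ 5.56923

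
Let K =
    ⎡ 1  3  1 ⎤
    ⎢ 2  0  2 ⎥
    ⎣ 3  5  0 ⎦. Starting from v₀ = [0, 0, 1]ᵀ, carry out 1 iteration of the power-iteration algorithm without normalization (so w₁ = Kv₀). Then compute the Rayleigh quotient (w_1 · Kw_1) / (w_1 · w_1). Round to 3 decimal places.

2.200

w1 = Kv₀ = (1·0 + 3·0 + 1·1; 2·0 + 0·0 + 2·1; 3·0 + 5·0 + 0·1) = (1, 2, 0)
Kw1 = (7, 2, 13)
w1·Kw1 = 1·7 + 2·2 + 0·13 = 11; w1·w1 = 1·1 + 2·2 + 0·0 = 5
λ ≈ 11/5 = 2.200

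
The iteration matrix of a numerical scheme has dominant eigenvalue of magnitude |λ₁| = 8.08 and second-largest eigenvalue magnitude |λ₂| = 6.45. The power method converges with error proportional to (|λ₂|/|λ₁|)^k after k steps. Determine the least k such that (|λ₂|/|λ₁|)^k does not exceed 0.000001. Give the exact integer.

62

|λ₂/λ₁| = 6.45/8.08 = 0.79827
Need k ≥ ln(0.000001) / ln(0.79827) = -13.8155 / -0.2253 ≈ 61.317
Smallest integer k satisfying the bound: 62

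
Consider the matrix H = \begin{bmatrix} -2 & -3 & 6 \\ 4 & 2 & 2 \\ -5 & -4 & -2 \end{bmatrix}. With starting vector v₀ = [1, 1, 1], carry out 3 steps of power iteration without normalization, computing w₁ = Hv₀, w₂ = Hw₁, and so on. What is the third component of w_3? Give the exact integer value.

w1 = Hv₀ = (1, 8, -11)
w2 = Hw1 = (-92, -2, -15)
w3 = Hw2 = (100, -402, 498)
The requested component of w3 is 498.

498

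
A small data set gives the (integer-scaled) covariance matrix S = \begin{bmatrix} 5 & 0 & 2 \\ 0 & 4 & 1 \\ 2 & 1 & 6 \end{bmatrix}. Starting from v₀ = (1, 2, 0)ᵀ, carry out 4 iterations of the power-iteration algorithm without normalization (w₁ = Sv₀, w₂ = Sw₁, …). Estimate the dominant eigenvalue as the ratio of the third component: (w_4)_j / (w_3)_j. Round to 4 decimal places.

7.9322

w1 = Sv₀ = (5·1 + 0·2 + 2·0; 0·1 + 4·2 + 1·0; 2·1 + 1·2 + 6·0) = (5, 8, 4)
w2 = Sw1 = (5·5 + 0·8 + 2·4; 0·5 + 4·8 + 1·4; 2·5 + 1·8 + 6·4) = (33, 36, 42)
w3 = Sw2 = (249, 186, 354)
w4 = Sw3 = (1953, 1098, 2808)
Ratio at component: 2808 / 354 = 7.9322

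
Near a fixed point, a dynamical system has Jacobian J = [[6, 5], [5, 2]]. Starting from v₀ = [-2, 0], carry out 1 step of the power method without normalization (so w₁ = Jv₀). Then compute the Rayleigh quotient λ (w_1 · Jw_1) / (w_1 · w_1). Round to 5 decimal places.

w1 = Jv₀ = (6·(-2) + 5·0; 5·(-2) + 2·0) = (-12, -10)
Jw1 = (-122, -80)
w1·Jw1 = (-12)·(-122) + (-10)·(-80) = 2264; w1·w1 = (-12)·(-12) + (-10)·(-10) = 244
λ ≈ 2264/244 = 9.27869

9.27869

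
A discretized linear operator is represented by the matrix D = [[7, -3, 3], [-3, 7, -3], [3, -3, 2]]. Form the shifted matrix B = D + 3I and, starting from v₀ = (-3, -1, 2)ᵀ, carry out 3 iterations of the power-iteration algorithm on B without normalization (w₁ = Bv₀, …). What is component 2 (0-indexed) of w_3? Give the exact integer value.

-584

B = D + 3I has rows (10, -3, 3); (-3, 10, -3); (3, -3, 5)
w1 = Bv₀ = (10·(-3) + (-3)·(-1) + 3·2; (-3)·(-3) + 10·(-1) + (-3)·2; 3·(-3) + (-3)·(-1) + 5·2) = (-21, -7, 4)
w2 = Bw1 = (10·(-21) + (-3)·(-7) + 3·4; (-3)·(-21) + 10·(-7) + (-3)·4; 3·(-21) + (-3)·(-7) + 5·4) = (-177, -19, -22)
w3 = Bw2 = (-1779, 407, -584)
Requested component of w3: -584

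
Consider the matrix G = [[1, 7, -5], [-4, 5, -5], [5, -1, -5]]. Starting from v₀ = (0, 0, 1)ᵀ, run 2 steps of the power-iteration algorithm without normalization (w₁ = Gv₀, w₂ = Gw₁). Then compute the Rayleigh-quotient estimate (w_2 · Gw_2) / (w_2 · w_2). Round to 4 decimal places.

0.9231

w1 = Gv₀ = (-5, -5, -5)
w2 = Gw1 = (-15, 20, 5)
Gw2 = (100, 135, -120)
w2·Gw2 = (-15)·100 + 20·135 + 5·(-120) = 600; w2·w2 = (-15)·(-15) + 20·20 + 5·5 = 650
λ ≈ 600/650 = 0.9231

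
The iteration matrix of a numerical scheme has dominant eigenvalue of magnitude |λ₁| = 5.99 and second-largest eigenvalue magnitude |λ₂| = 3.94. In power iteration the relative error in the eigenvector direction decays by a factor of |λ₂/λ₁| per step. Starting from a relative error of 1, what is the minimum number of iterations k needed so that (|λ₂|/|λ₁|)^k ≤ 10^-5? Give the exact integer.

28

|λ₂/λ₁| = 3.94/5.99 = 0.65776
Need k ≥ ln(10^-5) / ln(0.65776) = -11.5129 / -0.4189 ≈ 27.483
Smallest integer k satisfying the bound: 28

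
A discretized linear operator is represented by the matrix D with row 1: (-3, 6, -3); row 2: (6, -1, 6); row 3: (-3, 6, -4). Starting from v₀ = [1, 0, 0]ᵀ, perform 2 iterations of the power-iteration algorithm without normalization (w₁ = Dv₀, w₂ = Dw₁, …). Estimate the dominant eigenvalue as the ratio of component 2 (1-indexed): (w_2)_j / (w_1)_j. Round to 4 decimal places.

w1 = Dv₀ = ((-3)·1 + 6·0 + (-3)·0; 6·1 + (-1)·0 + 6·0; (-3)·1 + 6·0 + (-4)·0) = (-3, 6, -3)
w2 = Dw1 = ((-3)·(-3) + 6·6 + (-3)·(-3); 6·(-3) + (-1)·6 + 6·(-3); (-3)·(-3) + 6·6 + (-4)·(-3)) = (54, -42, 57)
Ratio at component: -42 / 6 = -7.0000

λ ≈ -7.0000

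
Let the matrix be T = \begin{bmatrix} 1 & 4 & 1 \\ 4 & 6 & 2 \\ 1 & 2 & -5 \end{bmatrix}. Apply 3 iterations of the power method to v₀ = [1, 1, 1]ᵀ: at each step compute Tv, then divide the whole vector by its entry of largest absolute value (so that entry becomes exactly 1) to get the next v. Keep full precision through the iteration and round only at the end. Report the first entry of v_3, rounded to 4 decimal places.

Tv0 = (6.00000, 12.00000, -2.00000); divide by 12.00000 → v1 = (0.50000, 1.00000, -0.16667)
Tv1 = (4.33333, 7.66667, 3.33333); divide by 7.66667 → v2 = (0.56522, 1.00000, 0.43478)
Tv2 = (5.00000, 9.13043, 0.39130); divide by 9.13043 → v3 = (0.54762, 1.00000, 0.04286)
Requested entry of v3: 460/840 = 0.5476

0.5476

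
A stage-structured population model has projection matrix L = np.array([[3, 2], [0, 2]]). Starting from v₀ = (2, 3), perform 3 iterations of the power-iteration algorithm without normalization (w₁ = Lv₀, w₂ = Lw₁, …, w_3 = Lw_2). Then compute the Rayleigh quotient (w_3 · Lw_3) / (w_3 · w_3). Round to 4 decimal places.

λ ≈ 3.2600

w1 = Lv₀ = (12, 6)
w2 = Lw1 = (48, 12)
w3 = Lw2 = (168, 24)
Lw3 = (552, 48)
w3·Lw3 = 168·552 + 24·48 = 93888; w3·w3 = 168·168 + 24·24 = 28800
λ ≈ 93888/28800 = 3.2600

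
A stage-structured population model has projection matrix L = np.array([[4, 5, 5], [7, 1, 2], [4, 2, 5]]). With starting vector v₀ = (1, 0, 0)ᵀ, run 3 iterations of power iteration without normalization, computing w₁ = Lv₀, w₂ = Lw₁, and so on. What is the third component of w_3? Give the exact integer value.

620

w1 = Lv₀ = (4, 7, 4)
w2 = Lw1 = (71, 43, 50)
w3 = Lw2 = (749, 640, 620)
The requested component of w3 is 620.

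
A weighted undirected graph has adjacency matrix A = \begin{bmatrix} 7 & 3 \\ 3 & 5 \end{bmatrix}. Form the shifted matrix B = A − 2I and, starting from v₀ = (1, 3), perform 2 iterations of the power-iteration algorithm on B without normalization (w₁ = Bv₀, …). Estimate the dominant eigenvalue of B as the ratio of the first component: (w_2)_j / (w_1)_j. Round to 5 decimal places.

μ ≈ 7.57143

B = A − 2I has rows (5, 3); (3, 3)
w1 = Bv₀ = (5·1 + 3·3; 3·1 + 3·3) = (14, 12)
w2 = Bw1 = (5·14 + 3·12; 3·14 + 3·12) = (106, 78)
Ratio: 106/14 = 7.57143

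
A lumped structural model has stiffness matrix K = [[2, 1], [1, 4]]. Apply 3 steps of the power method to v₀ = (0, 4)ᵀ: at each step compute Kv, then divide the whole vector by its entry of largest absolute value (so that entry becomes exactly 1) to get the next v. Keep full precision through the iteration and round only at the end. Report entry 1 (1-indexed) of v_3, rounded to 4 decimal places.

0.3919

Kv0 = (4.00000, 16.00000); divide by 16.00000 → v1 = (0.25000, 1.00000)
Kv1 = (1.50000, 4.25000); divide by 4.25000 → v2 = (0.35294, 1.00000)
Kv2 = (1.70588, 4.35294); divide by 4.35294 → v3 = (0.39189, 1.00000)
Requested entry of v3: 116/296 = 0.3919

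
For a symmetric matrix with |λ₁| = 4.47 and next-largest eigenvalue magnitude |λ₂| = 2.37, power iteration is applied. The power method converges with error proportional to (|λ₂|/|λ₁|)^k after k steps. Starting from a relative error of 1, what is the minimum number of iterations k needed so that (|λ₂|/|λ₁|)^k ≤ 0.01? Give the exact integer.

8

|λ₂/λ₁| = 2.37/4.47 = 0.53020
Need k ≥ ln(0.01) / ln(0.53020) = -4.6052 / -0.6345 ≈ 7.258
Smallest integer k satisfying the bound: 8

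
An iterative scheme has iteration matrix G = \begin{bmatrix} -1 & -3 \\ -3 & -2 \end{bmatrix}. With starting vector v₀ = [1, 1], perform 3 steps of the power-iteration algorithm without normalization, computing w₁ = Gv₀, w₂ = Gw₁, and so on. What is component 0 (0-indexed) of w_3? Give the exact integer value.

w1 = Gv₀ = ((-1)·1 + (-3)·1; (-3)·1 + (-2)·1) = (-4, -5)
w2 = Gw1 = ((-1)·(-4) + (-3)·(-5); (-3)·(-4) + (-2)·(-5)) = (19, 22)
w3 = Gw2 = (-85, -101)
The requested component of w3 is -85.

-85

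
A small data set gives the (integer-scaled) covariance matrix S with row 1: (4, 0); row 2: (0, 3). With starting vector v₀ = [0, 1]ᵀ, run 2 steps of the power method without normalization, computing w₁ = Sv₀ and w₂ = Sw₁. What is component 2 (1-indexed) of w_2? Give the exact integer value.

w1 = Sv₀ = (0, 3)
w2 = Sw1 = (0, 9)
The requested component of w2 is 9.

9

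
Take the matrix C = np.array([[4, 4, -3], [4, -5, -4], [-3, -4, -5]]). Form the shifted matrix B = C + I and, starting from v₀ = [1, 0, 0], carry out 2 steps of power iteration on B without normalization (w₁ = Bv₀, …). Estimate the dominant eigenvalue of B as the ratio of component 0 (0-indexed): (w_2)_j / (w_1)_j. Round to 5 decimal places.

10.00000

B = C + I has rows (5, 4, -3); (4, -4, -4); (-3, -4, -4)
w1 = Bv₀ = (5·1 + 4·0 + (-3)·0; 4·1 + (-4)·0 + (-4)·0; (-3)·1 + (-4)·0 + (-4)·0) = (5, 4, -3)
w2 = Bw1 = (5·5 + 4·4 + (-3)·(-3); 4·5 + (-4)·4 + (-4)·(-3); (-3)·5 + (-4)·4 + (-4)·(-3)) = (50, 16, -19)
Ratio: 50/5 = 10.00000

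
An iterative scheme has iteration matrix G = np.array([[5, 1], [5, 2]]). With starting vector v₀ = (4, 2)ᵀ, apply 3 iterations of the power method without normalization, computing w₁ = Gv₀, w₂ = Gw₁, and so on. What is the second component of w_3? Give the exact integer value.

986

w1 = Gv₀ = (22, 24)
w2 = Gw1 = (134, 158)
w3 = Gw2 = (828, 986)
The requested component of w3 is 986.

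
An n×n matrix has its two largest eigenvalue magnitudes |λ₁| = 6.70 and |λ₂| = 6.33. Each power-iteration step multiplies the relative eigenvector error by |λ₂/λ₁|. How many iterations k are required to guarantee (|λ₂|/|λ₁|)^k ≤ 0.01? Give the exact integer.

|λ₂/λ₁| = 6.33/6.70 = 0.94478
Need k ≥ ln(0.01) / ln(0.94478) = -4.6052 / -0.0568 ≈ 81.067
Smallest integer k satisfying the bound: 82

82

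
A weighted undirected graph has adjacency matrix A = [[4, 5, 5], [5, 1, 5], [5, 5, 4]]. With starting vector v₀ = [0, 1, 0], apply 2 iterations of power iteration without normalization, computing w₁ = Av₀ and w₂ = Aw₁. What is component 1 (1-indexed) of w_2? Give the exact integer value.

50

w1 = Av₀ = (4·0 + 5·1 + 5·0; 5·0 + 1·1 + 5·0; 5·0 + 5·1 + 4·0) = (5, 1, 5)
w2 = Aw1 = (4·5 + 5·1 + 5·5; 5·5 + 1·1 + 5·5; 5·5 + 5·1 + 4·5) = (50, 51, 50)
The requested component of w2 is 50.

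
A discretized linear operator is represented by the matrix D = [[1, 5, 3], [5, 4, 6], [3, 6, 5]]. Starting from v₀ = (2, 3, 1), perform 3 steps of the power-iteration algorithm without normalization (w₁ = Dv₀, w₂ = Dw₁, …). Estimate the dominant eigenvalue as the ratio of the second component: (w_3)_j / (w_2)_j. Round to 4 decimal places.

w1 = Dv₀ = (1·2 + 5·3 + 3·1; 5·2 + 4·3 + 6·1; 3·2 + 6·3 + 5·1) = (20, 28, 29)
w2 = Dw1 = (1·20 + 5·28 + 3·29; 5·20 + 4·28 + 6·29; 3·20 + 6·28 + 5·29) = (247, 386, 373)
w3 = Dw2 = (3296, 5017, 4922)
Ratio at component: 5017 / 386 = 12.9974

λ ≈ 12.9974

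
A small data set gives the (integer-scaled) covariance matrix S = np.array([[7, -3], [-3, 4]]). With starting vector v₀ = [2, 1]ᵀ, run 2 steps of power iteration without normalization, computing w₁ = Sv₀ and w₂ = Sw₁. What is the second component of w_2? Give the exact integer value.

-41

w1 = Sv₀ = (7·2 + (-3)·1; (-3)·2 + 4·1) = (11, -2)
w2 = Sw1 = (7·11 + (-3)·(-2); (-3)·11 + 4·(-2)) = (83, -41)
The requested component of w2 is -41.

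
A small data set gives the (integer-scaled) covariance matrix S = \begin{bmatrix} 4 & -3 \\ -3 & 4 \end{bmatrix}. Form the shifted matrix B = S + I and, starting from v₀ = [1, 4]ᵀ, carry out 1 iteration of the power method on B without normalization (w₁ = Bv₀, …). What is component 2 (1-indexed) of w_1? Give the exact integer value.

B = S + I has rows (5, -3); (-3, 5)
w1 = Bv₀ = (5·1 + (-3)·4; (-3)·1 + 5·4) = (-7, 17)
Requested component of w1: 17

17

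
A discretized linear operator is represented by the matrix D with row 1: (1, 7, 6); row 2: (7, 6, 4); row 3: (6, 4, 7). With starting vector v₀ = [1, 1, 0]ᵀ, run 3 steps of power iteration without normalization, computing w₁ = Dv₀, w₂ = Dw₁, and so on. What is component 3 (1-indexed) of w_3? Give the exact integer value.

w1 = Dv₀ = (8, 13, 10)
w2 = Dw1 = (159, 174, 170)
w3 = Dw2 = (2397, 2837, 2840)
The requested component of w3 is 2840.

2840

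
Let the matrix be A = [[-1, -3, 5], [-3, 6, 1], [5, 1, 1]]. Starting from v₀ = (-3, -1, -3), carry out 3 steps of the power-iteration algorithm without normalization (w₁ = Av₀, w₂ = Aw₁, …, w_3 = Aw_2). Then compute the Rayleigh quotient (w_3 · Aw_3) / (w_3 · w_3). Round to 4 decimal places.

5.2980

w1 = Av₀ = ((-1)·(-3) + (-3)·(-1) + 5·(-3); (-3)·(-3) + 6·(-1) + 1·(-3); 5·(-3) + 1·(-1) + 1·(-3)) = (-9, 0, -19)
w2 = Aw1 = ((-1)·(-9) + (-3)·0 + 5·(-19); (-3)·(-9) + 6·0 + 1·(-19); 5·(-9) + 1·0 + 1·(-19)) = (-86, 8, -64)
w3 = Aw2 = (-258, 242, -486)
Aw3 = (-2898, 1740, -1534)
w3·Aw3 = (-258)·(-2898) + 242·1740 + (-486)·(-1534) = 1914288; w3·w3 = (-258)·(-258) + 242·242 + (-486)·(-486) = 361324
λ ≈ 1914288/361324 = 5.2980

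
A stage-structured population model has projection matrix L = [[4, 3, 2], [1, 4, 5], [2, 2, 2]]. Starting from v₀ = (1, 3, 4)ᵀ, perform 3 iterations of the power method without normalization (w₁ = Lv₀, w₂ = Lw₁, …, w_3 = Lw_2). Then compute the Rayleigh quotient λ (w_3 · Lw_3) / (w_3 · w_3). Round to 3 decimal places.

8.241

w1 = Lv₀ = (4·1 + 3·3 + 2·4; 1·1 + 4·3 + 5·4; 2·1 + 2·3 + 2·4) = (21, 33, 16)
w2 = Lw1 = (4·21 + 3·33 + 2·16; 1·21 + 4·33 + 5·16; 2·21 + 2·33 + 2·16) = (215, 233, 140)
w3 = Lw2 = (1839, 1847, 1176)
Lw3 = (15249, 15107, 9724)
w3·Lw3 = 1839·15249 + 1847·15107 + 1176·9724 = 67380964; w3·w3 = 1839·1839 + 1847·1847 + 1176·1176 = 8176306
λ ≈ 67380964/8176306 = 8.241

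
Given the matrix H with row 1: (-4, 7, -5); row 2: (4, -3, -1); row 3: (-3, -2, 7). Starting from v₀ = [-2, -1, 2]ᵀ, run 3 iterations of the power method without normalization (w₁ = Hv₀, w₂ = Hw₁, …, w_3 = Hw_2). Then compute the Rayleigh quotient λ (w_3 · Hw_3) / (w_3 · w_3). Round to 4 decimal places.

λ ≈ 9.2123

w1 = Hv₀ = ((-4)·(-2) + 7·(-1) + (-5)·2; 4·(-2) + (-3)·(-1) + (-1)·2; (-3)·(-2) + (-2)·(-1) + 7·2) = (-9, -7, 22)
w2 = Hw1 = ((-4)·(-9) + 7·(-7) + (-5)·22; 4·(-9) + (-3)·(-7) + (-1)·22; (-3)·(-9) + (-2)·(-7) + 7·22) = (-123, -37, 195)
w3 = Hw2 = (-742, -576, 1808)
Hw3 = (-10104, -3048, 16034)
w3·Hw3 = (-742)·(-10104) + (-576)·(-3048) + 1808·16034 = 38242288; w3·w3 = (-742)·(-742) + (-576)·(-576) + 1808·1808 = 4151204
λ ≈ 38242288/4151204 = 9.2123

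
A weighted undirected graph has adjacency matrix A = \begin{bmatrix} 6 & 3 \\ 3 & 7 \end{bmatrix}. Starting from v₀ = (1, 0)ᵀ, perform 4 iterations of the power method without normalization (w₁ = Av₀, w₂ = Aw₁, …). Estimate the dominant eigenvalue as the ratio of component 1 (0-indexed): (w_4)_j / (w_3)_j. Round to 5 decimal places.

λ ≈ 9.84559

w1 = Av₀ = (6·1 + 3·0; 3·1 + 7·0) = (6, 3)
w2 = Aw1 = (6·6 + 3·3; 3·6 + 7·3) = (45, 39)
w3 = Aw2 = (387, 408)
w4 = Aw3 = (3546, 4017)
Ratio at component: 4017 / 408 = 9.84559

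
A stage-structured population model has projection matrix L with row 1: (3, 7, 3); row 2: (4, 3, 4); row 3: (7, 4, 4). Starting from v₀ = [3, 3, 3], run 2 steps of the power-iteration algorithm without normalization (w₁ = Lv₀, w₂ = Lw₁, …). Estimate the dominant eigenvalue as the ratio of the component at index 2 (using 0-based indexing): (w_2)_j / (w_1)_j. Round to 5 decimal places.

13.00000

w1 = Lv₀ = (39, 33, 45)
w2 = Lw1 = (483, 435, 585)
Ratio at component: 585 / 45 = 13.00000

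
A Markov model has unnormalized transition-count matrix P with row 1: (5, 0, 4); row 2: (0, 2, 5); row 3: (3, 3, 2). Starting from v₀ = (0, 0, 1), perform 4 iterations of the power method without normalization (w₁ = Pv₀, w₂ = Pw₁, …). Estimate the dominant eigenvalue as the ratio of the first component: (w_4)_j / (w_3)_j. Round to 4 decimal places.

8.1212

w1 = Pv₀ = (5·0 + 0·0 + 4·1; 0·0 + 2·0 + 5·1; 3·0 + 3·0 + 2·1) = (4, 5, 2)
w2 = Pw1 = (5·4 + 0·5 + 4·2; 0·4 + 2·5 + 5·2; 3·4 + 3·5 + 2·2) = (28, 20, 31)
w3 = Pw2 = (264, 195, 206)
w4 = Pw3 = (2144, 1420, 1789)
Ratio at component: 2144 / 264 = 8.1212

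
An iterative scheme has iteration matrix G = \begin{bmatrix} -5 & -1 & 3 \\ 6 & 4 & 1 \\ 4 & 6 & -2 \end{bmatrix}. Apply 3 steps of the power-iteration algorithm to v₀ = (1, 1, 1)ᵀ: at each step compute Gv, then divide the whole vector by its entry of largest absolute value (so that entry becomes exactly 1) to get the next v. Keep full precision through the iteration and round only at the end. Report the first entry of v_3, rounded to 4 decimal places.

-0.1754

Gv0 = (-3.00000, 11.00000, 8.00000); divide by 11.00000 → v1 = (-0.27273, 1.00000, 0.72727)
Gv1 = (2.54545, 3.09091, 3.45455); divide by 3.45455 → v2 = (0.73684, 0.89474, 1.00000)
Gv2 = (-1.57895, 9.00000, 6.31579); divide by 9.00000 → v3 = (-0.17544, 1.00000, 0.70175)
Requested entry of v3: -60/342 = -0.1754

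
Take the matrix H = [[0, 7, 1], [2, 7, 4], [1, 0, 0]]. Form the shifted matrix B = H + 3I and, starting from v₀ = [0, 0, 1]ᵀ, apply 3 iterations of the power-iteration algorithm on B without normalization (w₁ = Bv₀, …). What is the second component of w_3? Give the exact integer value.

B = H + 3I has rows (3, 7, 1); (2, 10, 4); (1, 0, 3)
w1 = Bv₀ = (3·0 + 7·0 + 1·1; 2·0 + 10·0 + 4·1; 1·0 + 0·0 + 3·1) = (1, 4, 3)
w2 = Bw1 = (3·1 + 7·4 + 1·3; 2·1 + 10·4 + 4·3; 1·1 + 0·4 + 3·3) = (34, 54, 10)
w3 = Bw2 = (490, 648, 64)
Requested component of w3: 648

648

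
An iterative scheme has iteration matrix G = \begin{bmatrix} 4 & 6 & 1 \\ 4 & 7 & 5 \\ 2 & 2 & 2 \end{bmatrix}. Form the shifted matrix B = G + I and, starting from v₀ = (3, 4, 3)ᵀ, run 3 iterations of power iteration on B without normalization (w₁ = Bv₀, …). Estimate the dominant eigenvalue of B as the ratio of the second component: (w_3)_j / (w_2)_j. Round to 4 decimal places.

B = G + I has rows (5, 6, 1); (4, 8, 5); (2, 2, 3)
w1 = Bv₀ = (42, 59, 23)
w2 = Bw1 = (587, 755, 271)
w3 = Bw2 = (7736, 9743, 3497)
Ratio: 9743/755 = 12.9046

12.9046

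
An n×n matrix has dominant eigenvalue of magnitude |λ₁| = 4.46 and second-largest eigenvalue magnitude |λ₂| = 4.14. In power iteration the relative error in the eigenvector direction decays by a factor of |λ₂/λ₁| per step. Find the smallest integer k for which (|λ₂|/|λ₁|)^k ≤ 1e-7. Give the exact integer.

|λ₂/λ₁| = 4.14/4.46 = 0.92825
Need k ≥ ln(1e-7) / ln(0.92825) = -16.1181 / -0.0745 ≈ 216.487
Smallest integer k satisfying the bound: 217

217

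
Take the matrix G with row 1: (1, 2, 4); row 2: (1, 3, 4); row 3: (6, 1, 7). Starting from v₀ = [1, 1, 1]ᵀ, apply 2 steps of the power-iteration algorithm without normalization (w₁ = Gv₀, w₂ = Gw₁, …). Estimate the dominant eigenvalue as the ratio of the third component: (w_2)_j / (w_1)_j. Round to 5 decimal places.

w1 = Gv₀ = (7, 8, 14)
w2 = Gw1 = (79, 87, 148)
Ratio at component: 148 / 14 = 10.57143

λ ≈ 10.57143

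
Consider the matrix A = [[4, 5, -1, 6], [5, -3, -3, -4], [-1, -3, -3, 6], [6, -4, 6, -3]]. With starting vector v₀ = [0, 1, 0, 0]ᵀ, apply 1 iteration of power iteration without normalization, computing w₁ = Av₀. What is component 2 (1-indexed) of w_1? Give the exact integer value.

w1 = Av₀ = (5, -3, -3, -4)
The requested component of w1 is -3.

-3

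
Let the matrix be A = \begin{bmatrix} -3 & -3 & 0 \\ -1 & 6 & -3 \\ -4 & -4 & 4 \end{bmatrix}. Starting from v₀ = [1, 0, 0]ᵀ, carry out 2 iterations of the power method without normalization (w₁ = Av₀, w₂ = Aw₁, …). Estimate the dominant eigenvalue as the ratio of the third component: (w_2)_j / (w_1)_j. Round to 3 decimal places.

w1 = Av₀ = (-3, -1, -4)
w2 = Aw1 = (12, 9, 0)
Ratio at component: 0 / -4 = 0.000

0.000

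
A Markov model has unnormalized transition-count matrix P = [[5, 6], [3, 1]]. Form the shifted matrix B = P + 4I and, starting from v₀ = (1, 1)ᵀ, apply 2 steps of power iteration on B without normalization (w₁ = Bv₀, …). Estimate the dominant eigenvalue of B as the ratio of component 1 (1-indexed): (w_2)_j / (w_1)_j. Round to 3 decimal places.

B = P + 4I has rows (9, 6); (3, 5)
w1 = Bv₀ = (9·1 + 6·1; 3·1 + 5·1) = (15, 8)
w2 = Bw1 = (9·15 + 6·8; 3·15 + 5·8) = (183, 85)
Ratio: 183/15 = 12.200

12.200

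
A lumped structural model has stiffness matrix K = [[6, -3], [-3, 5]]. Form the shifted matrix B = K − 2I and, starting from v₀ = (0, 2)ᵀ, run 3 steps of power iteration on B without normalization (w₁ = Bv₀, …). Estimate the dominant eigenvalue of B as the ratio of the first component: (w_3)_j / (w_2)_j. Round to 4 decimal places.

B = K − 2I has rows (4, -3); (-3, 3)
w1 = Bv₀ = (4·0 + (-3)·2; (-3)·0 + 3·2) = (-6, 6)
w2 = Bw1 = (4·(-6) + (-3)·6; (-3)·(-6) + 3·6) = (-42, 36)
w3 = Bw2 = (-276, 234)
Ratio: -276/-42 = 6.5714

μ ≈ 6.5714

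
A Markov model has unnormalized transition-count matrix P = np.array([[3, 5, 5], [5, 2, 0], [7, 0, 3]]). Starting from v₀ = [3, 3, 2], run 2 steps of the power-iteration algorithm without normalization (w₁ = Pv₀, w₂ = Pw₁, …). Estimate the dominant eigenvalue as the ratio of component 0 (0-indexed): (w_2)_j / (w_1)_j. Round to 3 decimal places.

10.059

w1 = Pv₀ = (3·3 + 5·3 + 5·2; 5·3 + 2·3 + 0·2; 7·3 + 0·3 + 3·2) = (34, 21, 27)
w2 = Pw1 = (3·34 + 5·21 + 5·27; 5·34 + 2·21 + 0·27; 7·34 + 0·21 + 3·27) = (342, 212, 319)
Ratio at component: 342 / 34 = 10.059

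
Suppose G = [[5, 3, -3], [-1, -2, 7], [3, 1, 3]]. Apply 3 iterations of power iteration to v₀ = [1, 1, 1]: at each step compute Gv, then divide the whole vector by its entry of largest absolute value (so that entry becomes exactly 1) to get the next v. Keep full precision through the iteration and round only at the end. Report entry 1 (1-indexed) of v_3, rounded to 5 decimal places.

0.33333

Gv0 = (5.000000, 4.000000, 7.000000); divide by 7.000000 → v1 = (0.714286, 0.571429, 1.000000)
Gv1 = (2.285714, 5.142857, 5.714286); divide by 5.714286 → v2 = (0.400000, 0.900000, 1.000000)
Gv2 = (1.700000, 4.800000, 5.100000); divide by 5.100000 → v3 = (0.333333, 0.941176, 1.000000)
Requested entry of v3: 68/204 = 0.33333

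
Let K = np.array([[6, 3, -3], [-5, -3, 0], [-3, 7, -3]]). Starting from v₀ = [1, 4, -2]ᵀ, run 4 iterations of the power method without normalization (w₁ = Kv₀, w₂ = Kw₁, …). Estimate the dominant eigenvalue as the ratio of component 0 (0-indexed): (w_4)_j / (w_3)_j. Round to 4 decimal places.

w1 = Kv₀ = (6·1 + 3·4 + (-3)·(-2); (-5)·1 + (-3)·4 + 0·(-2); (-3)·1 + 7·4 + (-3)·(-2)) = (24, -17, 31)
w2 = Kw1 = (6·24 + 3·(-17) + (-3)·31; (-5)·24 + (-3)·(-17) + 0·31; (-3)·24 + 7·(-17) + (-3)·31) = (0, -69, -284)
w3 = Kw2 = (645, 207, 369)
w4 = Kw3 = (3384, -3846, -1593)
Ratio at component: 3384 / 645 = 5.2465

5.2465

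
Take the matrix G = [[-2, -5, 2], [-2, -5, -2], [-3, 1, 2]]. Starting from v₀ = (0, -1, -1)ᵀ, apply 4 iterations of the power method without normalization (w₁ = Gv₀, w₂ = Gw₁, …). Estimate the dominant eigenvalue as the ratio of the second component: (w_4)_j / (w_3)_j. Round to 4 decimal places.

w1 = Gv₀ = ((-2)·0 + (-5)·(-1) + 2·(-1); (-2)·0 + (-5)·(-1) + (-2)·(-1); (-3)·0 + 1·(-1) + 2·(-1)) = (3, 7, -3)
w2 = Gw1 = ((-2)·3 + (-5)·7 + 2·(-3); (-2)·3 + (-5)·7 + (-2)·(-3); (-3)·3 + 1·7 + 2·(-3)) = (-47, -35, -8)
w3 = Gw2 = (253, 285, 90)
w4 = Gw3 = (-1751, -2111, -294)
Ratio at component: -2111 / 285 = -7.4070

λ ≈ -7.4070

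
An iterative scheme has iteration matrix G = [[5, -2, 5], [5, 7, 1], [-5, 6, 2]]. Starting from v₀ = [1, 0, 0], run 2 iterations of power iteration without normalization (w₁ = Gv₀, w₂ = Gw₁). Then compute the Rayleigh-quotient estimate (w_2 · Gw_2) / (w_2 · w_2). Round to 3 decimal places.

w1 = Gv₀ = (5·1 + (-2)·0 + 5·0; 5·1 + 7·0 + 1·0; (-5)·1 + 6·0 + 2·0) = (5, 5, -5)
w2 = Gw1 = (5·5 + (-2)·5 + 5·(-5); 5·5 + 7·5 + 1·(-5); (-5)·5 + 6·5 + 2·(-5)) = (-10, 55, -5)
Gw2 = (-185, 330, 370)
w2·Gw2 = (-10)·(-185) + 55·330 + (-5)·370 = 18150; w2·w2 = (-10)·(-10) + 55·55 + (-5)·(-5) = 3150
λ ≈ 18150/3150 = 5.762

λ ≈ 5.762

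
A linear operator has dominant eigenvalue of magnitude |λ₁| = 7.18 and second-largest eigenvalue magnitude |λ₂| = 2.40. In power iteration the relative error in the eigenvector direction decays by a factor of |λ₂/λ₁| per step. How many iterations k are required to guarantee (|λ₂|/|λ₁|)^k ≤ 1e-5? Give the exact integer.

|λ₂/λ₁| = 2.40/7.18 = 0.33426
Need k ≥ ln(1e-5) / ln(0.33426) = -11.5129 / -1.0958 ≈ 10.506
Smallest integer k satisfying the bound: 11

11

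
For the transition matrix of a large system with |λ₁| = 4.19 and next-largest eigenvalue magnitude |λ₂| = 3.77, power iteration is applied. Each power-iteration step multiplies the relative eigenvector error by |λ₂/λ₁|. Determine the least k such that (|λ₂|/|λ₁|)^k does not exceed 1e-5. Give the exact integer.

109

|λ₂/λ₁| = 3.77/4.19 = 0.89976
Need k ≥ ln(1e-5) / ln(0.89976) = -11.5129 / -0.1056 ≈ 108.997
Smallest integer k satisfying the bound: 109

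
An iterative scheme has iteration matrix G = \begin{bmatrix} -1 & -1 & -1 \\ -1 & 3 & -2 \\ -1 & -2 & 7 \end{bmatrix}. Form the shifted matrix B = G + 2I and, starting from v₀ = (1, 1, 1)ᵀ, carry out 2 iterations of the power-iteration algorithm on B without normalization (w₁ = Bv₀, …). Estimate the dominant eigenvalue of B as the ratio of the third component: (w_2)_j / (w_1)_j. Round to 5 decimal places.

B = G + 2I has rows (1, -1, -1); (-1, 5, -2); (-1, -2, 9)
w1 = Bv₀ = (1·1 + (-1)·1 + (-1)·1; (-1)·1 + 5·1 + (-2)·1; (-1)·1 + (-2)·1 + 9·1) = (-1, 2, 6)
w2 = Bw1 = (1·(-1) + (-1)·2 + (-1)·6; (-1)·(-1) + 5·2 + (-2)·6; (-1)·(-1) + (-2)·2 + 9·6) = (-9, -1, 51)
Ratio: 51/6 = 8.50000

8.50000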